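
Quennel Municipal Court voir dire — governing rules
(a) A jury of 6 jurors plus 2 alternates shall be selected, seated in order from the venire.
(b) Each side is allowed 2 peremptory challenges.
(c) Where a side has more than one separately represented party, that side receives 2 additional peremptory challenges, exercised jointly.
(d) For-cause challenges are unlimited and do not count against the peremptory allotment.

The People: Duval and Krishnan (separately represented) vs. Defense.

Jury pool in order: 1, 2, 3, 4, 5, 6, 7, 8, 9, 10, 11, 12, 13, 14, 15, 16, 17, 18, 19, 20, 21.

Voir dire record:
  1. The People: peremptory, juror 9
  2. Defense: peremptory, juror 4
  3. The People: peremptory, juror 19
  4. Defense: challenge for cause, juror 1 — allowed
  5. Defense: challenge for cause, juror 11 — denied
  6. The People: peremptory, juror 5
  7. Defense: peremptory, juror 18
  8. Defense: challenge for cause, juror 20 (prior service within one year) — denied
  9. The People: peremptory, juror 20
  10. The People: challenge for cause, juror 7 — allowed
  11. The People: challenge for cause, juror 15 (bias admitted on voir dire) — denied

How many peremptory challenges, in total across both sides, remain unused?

The People allotment: 2 base + 2 multi-party = 4. Defense allotment: 2.
The People peremptories used: #9, #19, #5, #20 — 4 (for-cause on #7, #15 don't count).
Defense peremptories used: #4, #18 — 2 (for-cause on #1, #11, #20 don't count).
Remaining: (4 − 4) + (2 − 2) = 0.

0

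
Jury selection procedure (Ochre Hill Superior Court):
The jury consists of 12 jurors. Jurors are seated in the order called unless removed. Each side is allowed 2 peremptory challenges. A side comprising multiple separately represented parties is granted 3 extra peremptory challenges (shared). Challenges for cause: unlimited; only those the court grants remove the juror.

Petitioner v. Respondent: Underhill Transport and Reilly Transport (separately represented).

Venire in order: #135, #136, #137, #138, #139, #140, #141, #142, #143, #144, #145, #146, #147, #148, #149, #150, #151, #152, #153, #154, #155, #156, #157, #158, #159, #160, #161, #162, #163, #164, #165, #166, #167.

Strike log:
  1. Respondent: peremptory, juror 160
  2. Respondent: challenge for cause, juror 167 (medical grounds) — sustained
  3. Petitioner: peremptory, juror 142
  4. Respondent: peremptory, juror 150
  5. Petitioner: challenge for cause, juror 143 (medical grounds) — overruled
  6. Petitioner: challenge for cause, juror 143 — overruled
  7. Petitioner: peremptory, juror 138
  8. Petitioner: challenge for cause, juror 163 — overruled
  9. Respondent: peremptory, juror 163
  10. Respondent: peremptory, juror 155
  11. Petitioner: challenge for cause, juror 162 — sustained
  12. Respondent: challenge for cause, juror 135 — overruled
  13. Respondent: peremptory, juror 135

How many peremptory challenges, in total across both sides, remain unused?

Petitioner allotment: 2. Respondent allotment: 2 base + 3 multi-party = 5.
Petitioner peremptories used: #142, #138 — 2 (for-cause on #143, #143, #163, #162 don't count).
Respondent peremptories used: #160, #150, #163, #155, #135 — 5 (for-cause on #167, #135 don't count).
Remaining: (2 − 2) + (5 − 5) = 0.

0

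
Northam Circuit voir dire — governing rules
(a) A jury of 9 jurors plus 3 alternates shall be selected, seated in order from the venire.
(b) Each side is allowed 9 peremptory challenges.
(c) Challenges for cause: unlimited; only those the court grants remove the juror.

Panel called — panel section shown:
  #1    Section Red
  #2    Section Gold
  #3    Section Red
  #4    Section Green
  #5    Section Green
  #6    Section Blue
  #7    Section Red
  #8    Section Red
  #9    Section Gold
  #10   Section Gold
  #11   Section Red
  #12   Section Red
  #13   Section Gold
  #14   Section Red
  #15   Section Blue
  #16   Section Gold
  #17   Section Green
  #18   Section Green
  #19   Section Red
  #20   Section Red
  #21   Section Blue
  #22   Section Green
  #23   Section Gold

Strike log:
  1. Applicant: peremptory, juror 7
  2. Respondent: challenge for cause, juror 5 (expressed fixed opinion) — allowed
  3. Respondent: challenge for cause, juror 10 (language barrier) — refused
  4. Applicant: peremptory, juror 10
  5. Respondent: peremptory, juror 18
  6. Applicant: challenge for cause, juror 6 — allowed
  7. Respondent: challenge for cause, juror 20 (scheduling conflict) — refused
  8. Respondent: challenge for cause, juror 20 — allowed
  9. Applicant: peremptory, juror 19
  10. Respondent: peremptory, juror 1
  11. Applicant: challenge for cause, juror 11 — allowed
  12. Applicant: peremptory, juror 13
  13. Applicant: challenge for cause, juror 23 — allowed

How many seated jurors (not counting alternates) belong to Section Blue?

Removed: #1, #5, #6, #7, #10, #11, #13, #18, #19, #20, #23.
Seated jurors 1–9: #2, #3, #4, #8, #9, #12, #14, #15, #16 (alternates #17, #21, #22 not counted).
Of those, in Section Blue: #15 → 1.

1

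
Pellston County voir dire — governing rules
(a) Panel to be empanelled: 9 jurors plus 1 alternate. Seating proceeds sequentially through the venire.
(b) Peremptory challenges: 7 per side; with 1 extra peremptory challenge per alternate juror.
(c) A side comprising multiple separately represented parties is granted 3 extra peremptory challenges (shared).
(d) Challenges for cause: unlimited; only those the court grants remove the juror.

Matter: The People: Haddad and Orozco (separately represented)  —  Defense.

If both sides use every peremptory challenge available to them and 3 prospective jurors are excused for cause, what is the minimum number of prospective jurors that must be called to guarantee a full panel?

Seats to fill: 9 + 1 alternates = 10.
Peremptories — The People: 7 + 1×1 + 3 = 11; Defense: 7 + 1×1 = 8; total 19.
For-cause removals: 3.
Minimum venire: 10 + 19 + 3 = 32.

32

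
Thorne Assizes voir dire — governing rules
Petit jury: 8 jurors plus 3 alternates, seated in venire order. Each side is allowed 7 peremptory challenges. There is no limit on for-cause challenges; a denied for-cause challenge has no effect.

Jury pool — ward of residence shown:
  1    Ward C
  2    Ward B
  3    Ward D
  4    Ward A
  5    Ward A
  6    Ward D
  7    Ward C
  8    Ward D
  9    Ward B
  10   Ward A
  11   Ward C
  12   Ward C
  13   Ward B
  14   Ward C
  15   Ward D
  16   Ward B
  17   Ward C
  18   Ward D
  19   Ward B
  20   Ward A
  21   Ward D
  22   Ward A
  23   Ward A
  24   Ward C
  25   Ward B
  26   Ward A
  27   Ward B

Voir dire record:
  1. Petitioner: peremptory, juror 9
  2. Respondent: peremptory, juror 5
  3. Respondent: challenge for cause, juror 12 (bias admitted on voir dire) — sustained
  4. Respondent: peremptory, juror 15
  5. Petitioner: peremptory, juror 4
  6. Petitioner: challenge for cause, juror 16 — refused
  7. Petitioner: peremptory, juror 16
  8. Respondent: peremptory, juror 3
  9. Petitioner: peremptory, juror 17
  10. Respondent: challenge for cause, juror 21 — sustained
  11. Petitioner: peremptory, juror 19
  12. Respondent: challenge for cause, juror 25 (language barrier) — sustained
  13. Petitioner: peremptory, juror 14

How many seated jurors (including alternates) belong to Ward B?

Removed: #3, #4, #5, #9, #12, #14, #15, #16, #17, #19, #21, #25.
Seated (11 incl. alternates): #1, #2, #6, #7, #8, #10, #11, #13, #18, #20, #22.
Of those, in Ward B: #2, #13 → 2.

2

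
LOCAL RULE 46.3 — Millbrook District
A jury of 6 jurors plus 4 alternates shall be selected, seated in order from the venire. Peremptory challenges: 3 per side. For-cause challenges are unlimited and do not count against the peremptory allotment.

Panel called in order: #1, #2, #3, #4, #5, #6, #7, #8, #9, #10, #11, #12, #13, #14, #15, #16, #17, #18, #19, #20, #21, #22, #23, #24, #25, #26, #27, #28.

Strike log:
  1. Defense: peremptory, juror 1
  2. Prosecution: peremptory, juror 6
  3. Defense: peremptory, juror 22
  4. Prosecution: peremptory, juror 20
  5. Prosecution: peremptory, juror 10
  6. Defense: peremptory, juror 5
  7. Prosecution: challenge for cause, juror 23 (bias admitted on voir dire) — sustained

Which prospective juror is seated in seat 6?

9

Removed: #1, #5, #6, #10, #20, #22, #23.
Seating in order: seats 1–6 → #2, #3, #4, #7, #8, #9; alternates → #11, #12, #13, #14.
So seat 6 is #9.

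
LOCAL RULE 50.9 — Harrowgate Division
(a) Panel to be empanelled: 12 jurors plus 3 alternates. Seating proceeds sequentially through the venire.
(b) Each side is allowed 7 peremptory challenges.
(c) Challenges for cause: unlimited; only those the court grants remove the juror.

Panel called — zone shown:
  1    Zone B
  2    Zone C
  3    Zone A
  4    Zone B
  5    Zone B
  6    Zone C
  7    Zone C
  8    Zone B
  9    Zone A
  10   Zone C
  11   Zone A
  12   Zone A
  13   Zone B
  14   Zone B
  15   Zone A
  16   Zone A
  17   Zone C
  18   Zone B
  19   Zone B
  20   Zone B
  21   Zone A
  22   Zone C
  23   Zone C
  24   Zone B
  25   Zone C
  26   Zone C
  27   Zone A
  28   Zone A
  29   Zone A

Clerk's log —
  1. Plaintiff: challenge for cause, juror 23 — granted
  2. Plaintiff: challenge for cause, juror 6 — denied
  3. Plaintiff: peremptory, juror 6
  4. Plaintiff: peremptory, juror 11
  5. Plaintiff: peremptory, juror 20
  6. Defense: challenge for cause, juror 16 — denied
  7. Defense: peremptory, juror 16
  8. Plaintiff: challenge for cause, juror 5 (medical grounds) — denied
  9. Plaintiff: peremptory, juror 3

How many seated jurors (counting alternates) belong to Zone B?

Removed: #3, #6, #11, #16, #20, #23.
Seated (15 incl. alternates): #1, #2, #4, #5, #7, #8, #9, #10, #12, #13, #14, #15, #17, #18, #19.
Of those, in Zone B: #1, #4, #5, #8, #13, #14, #18, #19 → 8.

8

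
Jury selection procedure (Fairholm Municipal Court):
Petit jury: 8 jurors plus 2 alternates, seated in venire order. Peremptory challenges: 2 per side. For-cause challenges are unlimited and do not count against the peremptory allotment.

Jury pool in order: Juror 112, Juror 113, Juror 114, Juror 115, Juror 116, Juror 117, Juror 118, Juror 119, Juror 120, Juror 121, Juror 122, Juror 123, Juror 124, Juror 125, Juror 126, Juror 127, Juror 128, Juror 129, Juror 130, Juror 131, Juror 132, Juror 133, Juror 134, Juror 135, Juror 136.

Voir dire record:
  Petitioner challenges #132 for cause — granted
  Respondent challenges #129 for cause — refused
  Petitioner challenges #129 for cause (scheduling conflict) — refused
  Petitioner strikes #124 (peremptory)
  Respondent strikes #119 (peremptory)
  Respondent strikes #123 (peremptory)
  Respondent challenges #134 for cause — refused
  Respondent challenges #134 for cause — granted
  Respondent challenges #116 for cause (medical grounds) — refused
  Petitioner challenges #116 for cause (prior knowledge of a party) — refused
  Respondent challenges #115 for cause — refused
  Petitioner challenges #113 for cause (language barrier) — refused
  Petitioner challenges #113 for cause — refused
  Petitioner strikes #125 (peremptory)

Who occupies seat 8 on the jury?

Removed: #119, #123, #124, #125, #132, #134. (#113, #115, #116, #129 stay — for-cause denied.)
Seating in order: seats 1–8 → #112, #113, #114, #115, #116, #117, #118, #120; alternates → #121, #122.
So seat 8 is #120.

120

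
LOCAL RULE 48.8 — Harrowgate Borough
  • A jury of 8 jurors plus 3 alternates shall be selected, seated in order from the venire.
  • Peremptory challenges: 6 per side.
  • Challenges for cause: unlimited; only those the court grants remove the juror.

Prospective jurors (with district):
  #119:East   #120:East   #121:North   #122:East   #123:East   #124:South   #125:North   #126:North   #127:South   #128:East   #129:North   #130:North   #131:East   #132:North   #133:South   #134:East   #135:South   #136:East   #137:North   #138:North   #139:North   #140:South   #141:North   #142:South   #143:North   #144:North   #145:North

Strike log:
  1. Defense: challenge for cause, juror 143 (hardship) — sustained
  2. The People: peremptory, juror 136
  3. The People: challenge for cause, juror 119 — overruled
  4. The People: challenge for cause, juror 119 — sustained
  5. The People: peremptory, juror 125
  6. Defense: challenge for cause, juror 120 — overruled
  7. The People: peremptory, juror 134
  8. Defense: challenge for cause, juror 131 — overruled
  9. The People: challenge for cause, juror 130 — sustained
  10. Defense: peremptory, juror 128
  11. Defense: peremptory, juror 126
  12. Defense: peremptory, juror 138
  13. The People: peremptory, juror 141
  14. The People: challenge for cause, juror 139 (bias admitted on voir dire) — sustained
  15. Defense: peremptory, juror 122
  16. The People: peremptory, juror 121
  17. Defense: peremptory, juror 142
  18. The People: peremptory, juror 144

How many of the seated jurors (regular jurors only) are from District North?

Removed: #119, #121, #122, #125, #126, #128, #130, #134, #136, #138, #139, #141, #142, #143, #144.
Seated jurors 1–8: #120, #123, #124, #127, #129, #131, #132, #133 (alternates #135, #137, #140 not counted).
Of those, in District North: #129, #132 → 2.

2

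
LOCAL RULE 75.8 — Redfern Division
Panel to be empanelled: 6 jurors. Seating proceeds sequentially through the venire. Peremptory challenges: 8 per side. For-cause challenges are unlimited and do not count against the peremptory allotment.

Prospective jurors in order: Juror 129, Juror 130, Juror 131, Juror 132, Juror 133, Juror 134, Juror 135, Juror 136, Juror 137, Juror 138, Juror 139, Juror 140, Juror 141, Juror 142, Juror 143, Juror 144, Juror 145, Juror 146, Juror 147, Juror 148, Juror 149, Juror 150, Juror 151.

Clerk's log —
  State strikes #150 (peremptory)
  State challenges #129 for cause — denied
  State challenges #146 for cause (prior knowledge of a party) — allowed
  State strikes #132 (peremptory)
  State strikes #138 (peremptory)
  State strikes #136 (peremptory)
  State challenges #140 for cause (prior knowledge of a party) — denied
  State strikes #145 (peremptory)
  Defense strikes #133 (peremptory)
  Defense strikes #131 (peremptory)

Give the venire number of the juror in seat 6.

139

Removed: #131, #132, #133, #136, #138, #145, #146, #150. (#129, #140 stay — for-cause denied.)
Filling seats in venire order through position 6: #129, #130, #134, #135, #137, #139.
So seat 6 is #139.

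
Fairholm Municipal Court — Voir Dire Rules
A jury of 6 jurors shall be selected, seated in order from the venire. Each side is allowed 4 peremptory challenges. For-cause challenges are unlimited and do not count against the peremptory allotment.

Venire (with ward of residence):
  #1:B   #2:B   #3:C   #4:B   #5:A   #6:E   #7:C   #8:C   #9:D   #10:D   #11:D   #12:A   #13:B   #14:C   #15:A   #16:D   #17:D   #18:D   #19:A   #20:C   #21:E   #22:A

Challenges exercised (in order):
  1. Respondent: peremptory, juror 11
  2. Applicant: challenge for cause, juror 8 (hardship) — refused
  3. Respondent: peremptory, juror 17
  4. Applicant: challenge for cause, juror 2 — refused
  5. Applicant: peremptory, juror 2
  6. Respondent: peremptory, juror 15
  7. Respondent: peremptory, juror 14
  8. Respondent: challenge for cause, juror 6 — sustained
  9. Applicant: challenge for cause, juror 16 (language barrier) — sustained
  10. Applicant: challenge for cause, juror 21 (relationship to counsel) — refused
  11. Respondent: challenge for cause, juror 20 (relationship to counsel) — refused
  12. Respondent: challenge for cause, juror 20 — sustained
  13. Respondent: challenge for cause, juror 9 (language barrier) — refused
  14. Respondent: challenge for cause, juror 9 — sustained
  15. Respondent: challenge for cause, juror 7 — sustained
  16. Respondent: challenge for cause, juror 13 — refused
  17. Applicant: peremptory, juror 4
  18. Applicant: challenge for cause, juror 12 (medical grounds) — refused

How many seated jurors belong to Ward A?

2

Removed: #2, #4, #6, #7, #9, #11, #14, #15, #16, #17, #20.
Seated jurors 1–6: #1, #3, #5, #8, #10, #12.
Of those, in Ward A: #5, #12 → 2.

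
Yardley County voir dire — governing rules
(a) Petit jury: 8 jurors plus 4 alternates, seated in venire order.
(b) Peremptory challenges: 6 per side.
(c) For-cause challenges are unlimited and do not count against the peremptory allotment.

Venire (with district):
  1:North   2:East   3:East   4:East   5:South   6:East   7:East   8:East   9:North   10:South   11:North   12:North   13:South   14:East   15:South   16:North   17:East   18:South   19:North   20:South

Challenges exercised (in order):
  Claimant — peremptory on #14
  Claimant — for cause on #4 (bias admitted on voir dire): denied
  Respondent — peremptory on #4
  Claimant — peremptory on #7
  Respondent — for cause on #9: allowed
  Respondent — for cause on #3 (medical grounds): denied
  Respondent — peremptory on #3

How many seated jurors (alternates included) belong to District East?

Removed: #3, #4, #7, #9, #14.
Seated (12 incl. alternates): #1, #2, #5, #6, #8, #10, #11, #12, #13, #15, #16, #17.
Of those, in District East: #2, #6, #8, #17 → 4.

4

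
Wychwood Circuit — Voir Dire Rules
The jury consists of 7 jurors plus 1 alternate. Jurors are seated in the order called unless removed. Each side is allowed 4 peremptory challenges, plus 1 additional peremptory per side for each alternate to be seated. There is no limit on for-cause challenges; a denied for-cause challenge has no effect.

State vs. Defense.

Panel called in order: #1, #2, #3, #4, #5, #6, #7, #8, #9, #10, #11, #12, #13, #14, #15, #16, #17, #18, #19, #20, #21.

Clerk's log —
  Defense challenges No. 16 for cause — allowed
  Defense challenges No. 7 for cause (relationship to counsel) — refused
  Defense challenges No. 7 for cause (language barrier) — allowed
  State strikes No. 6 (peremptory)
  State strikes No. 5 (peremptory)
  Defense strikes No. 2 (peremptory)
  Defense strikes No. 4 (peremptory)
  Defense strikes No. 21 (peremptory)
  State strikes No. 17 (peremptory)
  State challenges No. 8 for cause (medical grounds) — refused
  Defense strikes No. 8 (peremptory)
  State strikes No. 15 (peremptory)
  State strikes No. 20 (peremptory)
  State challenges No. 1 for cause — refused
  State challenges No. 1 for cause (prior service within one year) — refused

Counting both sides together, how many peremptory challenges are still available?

1

State allotment: 4 base + 1 × 1 alternate = 5. Defense allotment: 4 base + 1 × 1 alternate = 5.
State peremptories used: #6, #5, #17, #15, #20 — 5 (for-cause on #8, #1, #1 don't count).
Defense peremptories used: #2, #4, #21, #8 — 4 (for-cause on #16, #7, #7 don't count).
Remaining: (5 − 5) + (5 − 4) = 1.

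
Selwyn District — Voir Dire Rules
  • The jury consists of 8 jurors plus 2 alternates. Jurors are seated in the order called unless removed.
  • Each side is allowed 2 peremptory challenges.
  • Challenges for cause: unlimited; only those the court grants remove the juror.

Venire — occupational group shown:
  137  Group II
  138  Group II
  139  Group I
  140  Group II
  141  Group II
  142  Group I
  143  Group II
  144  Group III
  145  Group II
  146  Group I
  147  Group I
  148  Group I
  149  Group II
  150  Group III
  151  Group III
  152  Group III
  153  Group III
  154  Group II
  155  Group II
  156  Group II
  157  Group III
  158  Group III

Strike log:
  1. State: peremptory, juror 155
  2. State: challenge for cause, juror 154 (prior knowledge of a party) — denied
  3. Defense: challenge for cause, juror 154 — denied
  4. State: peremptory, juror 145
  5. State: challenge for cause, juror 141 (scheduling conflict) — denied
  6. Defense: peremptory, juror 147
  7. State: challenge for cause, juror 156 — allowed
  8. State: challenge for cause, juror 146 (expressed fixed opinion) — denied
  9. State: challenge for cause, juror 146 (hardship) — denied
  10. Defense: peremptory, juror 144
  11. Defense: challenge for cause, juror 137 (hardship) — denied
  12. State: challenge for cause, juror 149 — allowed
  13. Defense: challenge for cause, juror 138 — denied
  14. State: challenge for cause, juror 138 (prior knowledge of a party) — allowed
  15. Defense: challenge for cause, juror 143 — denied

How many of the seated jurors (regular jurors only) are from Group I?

4

Removed: #138, #144, #145, #147, #149, #155, #156.
Seated jurors 1–8: #137, #139, #140, #141, #142, #143, #146, #148 (alternates #150, #151 not counted).
Of those, in Group I: #139, #142, #146, #148 → 4.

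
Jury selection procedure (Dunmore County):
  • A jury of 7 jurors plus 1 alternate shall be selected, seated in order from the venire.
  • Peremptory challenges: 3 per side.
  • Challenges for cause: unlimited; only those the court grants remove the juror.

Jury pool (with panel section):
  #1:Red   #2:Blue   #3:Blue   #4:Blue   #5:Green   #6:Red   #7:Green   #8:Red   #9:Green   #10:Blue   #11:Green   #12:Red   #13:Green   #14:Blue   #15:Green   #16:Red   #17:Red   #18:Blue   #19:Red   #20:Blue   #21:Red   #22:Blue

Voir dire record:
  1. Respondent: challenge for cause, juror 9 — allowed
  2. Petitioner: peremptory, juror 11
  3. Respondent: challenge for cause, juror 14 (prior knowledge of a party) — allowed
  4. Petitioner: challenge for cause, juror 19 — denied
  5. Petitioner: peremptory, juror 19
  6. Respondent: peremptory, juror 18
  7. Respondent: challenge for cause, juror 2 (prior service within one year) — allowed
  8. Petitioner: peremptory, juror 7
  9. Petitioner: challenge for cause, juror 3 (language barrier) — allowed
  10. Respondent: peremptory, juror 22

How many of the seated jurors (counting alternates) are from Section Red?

4

Removed: #2, #3, #7, #9, #11, #14, #18, #19, #22.
Seated (8 incl. alternates): #1, #4, #5, #6, #8, #10, #12, #13.
Of those, in Section Red: #1, #6, #8, #12 → 4.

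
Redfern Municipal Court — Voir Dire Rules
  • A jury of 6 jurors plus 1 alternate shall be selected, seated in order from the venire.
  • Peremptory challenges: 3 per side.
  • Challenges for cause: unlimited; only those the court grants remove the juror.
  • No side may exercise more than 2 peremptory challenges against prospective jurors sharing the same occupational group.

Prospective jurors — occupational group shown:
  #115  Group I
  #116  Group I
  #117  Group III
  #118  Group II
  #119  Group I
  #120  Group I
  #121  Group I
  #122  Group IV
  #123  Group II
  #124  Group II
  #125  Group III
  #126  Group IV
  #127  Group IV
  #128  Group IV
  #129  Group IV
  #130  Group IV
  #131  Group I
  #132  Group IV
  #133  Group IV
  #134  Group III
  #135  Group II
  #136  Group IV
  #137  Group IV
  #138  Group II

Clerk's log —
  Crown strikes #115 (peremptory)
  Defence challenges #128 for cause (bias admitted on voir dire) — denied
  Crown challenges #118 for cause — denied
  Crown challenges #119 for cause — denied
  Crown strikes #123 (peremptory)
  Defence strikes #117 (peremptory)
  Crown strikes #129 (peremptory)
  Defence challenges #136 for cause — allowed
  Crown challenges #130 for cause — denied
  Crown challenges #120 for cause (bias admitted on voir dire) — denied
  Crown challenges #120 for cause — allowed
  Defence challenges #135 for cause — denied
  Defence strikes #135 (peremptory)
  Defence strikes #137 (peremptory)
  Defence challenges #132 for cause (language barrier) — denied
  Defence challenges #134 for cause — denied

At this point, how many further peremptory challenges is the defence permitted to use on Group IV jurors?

0

Defence peremptories so far: #117, #135, #137 — 3 of 3 used, 0 left overall.
Against Group IV: #137 — 1 used; per-group cap 2 leaves 1.
Binding limit: min(0, 1) = 0.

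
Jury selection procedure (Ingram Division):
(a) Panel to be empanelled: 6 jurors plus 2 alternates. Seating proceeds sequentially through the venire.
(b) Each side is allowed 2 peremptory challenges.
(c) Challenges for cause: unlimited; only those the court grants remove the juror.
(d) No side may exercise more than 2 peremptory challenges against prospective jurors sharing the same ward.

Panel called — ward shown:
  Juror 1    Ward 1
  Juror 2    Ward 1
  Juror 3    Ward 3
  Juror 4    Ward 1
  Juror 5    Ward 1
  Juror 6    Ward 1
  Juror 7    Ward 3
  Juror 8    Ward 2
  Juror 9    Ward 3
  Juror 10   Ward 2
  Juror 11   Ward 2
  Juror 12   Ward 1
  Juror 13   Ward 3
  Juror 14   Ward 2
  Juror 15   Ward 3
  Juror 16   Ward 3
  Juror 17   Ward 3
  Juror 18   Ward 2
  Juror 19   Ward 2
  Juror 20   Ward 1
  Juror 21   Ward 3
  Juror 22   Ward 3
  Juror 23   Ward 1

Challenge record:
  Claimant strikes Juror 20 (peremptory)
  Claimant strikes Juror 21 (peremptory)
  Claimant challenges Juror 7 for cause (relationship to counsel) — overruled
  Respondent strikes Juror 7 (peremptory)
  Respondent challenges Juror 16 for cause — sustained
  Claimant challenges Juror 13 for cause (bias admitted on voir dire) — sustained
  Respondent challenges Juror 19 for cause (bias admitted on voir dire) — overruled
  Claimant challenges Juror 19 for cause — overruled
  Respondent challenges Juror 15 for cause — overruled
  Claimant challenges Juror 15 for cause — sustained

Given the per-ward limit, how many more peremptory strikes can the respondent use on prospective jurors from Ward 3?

Respondent peremptories so far: #7 — 1 of 2 used, 1 left overall.
Against Ward 3: #7 — 1 used; per-ward cap 2 leaves 1.
Binding limit: min(1, 1) = 1.

1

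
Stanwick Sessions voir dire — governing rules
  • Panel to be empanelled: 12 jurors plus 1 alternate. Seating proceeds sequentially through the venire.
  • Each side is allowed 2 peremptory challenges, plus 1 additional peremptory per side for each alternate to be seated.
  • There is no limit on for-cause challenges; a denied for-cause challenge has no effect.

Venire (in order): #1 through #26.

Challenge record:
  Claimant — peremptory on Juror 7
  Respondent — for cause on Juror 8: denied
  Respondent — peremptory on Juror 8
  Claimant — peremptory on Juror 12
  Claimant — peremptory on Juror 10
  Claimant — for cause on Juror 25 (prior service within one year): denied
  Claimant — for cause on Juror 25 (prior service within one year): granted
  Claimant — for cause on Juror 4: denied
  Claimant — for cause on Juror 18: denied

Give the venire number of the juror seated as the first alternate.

Removed: #7, #8, #10, #12, #25. (#4, #18 stay — for-cause denied.)
Filling seats in venire order through position 13: #1, #2, #3, #4, #5, #6, #9, #11, #13, #14, #15, #16, #17.
So alternate 1 is #17.

17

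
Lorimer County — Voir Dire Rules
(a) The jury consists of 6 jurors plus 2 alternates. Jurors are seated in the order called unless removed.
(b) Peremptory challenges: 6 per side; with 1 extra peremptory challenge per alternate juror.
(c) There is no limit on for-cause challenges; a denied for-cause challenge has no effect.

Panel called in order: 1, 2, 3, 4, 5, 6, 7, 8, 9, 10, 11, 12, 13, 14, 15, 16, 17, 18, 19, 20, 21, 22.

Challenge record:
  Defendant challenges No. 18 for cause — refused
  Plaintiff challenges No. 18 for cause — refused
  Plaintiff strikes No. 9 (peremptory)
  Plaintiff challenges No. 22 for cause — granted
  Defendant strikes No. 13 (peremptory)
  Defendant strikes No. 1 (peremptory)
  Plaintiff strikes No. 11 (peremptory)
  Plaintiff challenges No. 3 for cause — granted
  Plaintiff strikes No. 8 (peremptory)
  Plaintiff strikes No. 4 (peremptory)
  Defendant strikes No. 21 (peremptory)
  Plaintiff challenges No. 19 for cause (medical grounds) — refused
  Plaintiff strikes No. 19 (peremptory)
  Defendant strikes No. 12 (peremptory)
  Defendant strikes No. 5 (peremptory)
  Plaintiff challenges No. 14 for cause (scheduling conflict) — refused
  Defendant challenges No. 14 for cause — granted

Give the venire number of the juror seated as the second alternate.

18

Removed: #1, #3, #4, #5, #8, #9, #11, #12, #13, #14, #19, #21, #22. (#18 stays — for-cause denied.)
Filling seats in venire order through position 8: #2, #6, #7, #10, #15, #16, #17, #18.
So alternate 2 is #18.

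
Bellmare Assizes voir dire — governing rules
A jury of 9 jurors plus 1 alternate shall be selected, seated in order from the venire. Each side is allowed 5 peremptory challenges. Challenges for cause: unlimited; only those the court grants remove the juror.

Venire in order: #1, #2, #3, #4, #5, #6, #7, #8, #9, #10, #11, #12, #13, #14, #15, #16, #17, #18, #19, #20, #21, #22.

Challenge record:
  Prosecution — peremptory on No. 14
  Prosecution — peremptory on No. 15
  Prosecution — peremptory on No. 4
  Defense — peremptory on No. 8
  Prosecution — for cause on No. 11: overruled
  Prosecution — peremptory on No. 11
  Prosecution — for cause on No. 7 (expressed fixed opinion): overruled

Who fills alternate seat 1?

Removed: #4, #8, #11, #14, #15. (#7 stays — for-cause denied.)
Seating in order: seats 1–9 → #1, #2, #3, #5, #6, #7, #9, #10, #12; alternates → #13.
So alternate 1 is #13.

13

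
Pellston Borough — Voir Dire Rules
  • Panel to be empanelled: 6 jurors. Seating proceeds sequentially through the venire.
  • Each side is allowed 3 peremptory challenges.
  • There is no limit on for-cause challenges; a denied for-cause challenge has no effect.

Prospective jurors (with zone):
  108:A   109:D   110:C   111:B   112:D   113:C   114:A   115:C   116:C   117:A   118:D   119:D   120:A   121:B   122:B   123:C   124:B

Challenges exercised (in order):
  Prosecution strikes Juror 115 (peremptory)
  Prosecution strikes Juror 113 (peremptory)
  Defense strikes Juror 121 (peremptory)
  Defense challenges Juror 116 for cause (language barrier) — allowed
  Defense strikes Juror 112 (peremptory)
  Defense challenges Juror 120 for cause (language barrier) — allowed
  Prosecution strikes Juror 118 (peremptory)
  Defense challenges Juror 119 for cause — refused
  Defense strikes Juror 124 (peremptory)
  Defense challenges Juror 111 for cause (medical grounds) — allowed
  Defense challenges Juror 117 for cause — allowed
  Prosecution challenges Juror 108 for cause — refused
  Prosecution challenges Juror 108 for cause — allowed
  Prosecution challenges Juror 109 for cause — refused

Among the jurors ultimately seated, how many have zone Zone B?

Removed: #108, #111, #112, #113, #115, #116, #117, #118, #120, #121, #124.
Seated jurors 1–6: #109, #110, #114, #119, #122, #123.
Of those, in Zone B: #122 → 1.

1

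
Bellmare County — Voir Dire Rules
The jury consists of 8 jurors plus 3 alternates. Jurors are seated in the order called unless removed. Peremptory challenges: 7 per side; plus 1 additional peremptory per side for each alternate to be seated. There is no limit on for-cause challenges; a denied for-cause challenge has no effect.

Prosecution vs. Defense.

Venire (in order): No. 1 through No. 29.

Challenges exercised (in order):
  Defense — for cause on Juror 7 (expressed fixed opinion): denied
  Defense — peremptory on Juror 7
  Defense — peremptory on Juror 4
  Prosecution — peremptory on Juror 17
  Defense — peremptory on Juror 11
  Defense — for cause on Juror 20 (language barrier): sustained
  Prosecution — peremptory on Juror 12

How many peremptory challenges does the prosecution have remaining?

8

Prosecution allotment: 7 base + 1 × 3 alternates = 10.
Prosecution peremptories used: #17, #12 — 2.
Remaining: 10 − 2 = 8.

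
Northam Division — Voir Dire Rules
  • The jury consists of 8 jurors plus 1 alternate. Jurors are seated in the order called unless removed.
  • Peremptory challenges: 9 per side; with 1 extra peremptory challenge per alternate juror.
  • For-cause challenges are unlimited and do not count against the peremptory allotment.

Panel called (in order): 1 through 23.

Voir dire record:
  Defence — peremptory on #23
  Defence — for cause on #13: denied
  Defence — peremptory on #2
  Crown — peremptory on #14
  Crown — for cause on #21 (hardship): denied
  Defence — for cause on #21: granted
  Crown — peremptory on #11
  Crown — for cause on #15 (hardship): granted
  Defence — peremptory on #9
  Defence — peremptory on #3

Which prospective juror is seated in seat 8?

Removed: #2, #3, #9, #11, #14, #15, #21, #23. (#13 stays — for-cause denied.)
Seating in order: seats 1–8 → #1, #4, #5, #6, #7, #8, #10, #12; alternates → #13.
So seat 8 is #12.

12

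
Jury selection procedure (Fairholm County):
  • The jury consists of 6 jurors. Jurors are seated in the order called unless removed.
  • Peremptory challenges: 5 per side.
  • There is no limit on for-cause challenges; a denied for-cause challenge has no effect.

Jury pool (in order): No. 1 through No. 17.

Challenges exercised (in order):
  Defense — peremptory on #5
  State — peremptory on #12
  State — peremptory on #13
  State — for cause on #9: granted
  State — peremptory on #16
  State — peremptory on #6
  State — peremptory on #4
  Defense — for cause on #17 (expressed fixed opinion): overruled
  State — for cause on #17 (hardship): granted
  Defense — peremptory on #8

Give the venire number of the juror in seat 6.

Removed: #4, #5, #6, #8, #9, #12, #13, #16, #17.
Filling seats in venire order through position 6: #1, #2, #3, #7, #10, #11.
So seat 6 is #11.

11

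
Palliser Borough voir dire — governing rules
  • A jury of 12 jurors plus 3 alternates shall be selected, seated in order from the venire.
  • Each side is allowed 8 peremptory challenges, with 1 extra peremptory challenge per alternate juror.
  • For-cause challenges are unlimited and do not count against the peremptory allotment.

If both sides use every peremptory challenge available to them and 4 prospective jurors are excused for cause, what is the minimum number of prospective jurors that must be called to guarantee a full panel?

Seats to fill: 12 + 3 alternates = 15.
Peremptories: 8 + 1×3 = 11 per side × 2 sides = 22.
For-cause removals: 4.
Minimum venire: 15 + 22 + 4 = 41.

41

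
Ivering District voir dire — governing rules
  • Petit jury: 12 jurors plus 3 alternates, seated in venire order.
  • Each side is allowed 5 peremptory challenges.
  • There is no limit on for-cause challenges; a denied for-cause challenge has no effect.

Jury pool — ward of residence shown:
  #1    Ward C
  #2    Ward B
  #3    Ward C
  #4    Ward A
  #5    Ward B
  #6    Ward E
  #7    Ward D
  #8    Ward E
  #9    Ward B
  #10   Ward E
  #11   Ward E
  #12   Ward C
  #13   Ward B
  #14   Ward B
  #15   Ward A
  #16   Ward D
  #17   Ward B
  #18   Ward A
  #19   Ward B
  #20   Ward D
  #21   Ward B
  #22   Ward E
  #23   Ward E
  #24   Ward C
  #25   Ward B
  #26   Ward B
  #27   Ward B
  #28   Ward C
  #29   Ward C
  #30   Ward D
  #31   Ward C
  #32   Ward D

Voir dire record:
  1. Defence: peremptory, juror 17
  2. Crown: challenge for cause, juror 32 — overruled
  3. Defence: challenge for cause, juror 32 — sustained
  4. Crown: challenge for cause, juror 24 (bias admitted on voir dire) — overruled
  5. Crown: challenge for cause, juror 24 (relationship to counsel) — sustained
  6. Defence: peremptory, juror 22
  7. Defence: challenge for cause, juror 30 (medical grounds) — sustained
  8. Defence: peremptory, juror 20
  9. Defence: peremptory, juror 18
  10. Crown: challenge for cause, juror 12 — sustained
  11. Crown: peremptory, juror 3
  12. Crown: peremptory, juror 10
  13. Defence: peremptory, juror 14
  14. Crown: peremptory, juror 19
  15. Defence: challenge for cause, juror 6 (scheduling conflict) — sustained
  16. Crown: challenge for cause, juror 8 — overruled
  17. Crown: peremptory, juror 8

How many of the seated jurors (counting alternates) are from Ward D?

2

Removed: #3, #6, #8, #10, #12, #14, #17, #18, #19, #20, #22, #24, #30, #32.
Seated (15 incl. alternates): #1, #2, #4, #5, #7, #9, #11, #13, #15, #16, #21, #23, #25, #26, #27.
Of those, in Ward D: #7, #16 → 2.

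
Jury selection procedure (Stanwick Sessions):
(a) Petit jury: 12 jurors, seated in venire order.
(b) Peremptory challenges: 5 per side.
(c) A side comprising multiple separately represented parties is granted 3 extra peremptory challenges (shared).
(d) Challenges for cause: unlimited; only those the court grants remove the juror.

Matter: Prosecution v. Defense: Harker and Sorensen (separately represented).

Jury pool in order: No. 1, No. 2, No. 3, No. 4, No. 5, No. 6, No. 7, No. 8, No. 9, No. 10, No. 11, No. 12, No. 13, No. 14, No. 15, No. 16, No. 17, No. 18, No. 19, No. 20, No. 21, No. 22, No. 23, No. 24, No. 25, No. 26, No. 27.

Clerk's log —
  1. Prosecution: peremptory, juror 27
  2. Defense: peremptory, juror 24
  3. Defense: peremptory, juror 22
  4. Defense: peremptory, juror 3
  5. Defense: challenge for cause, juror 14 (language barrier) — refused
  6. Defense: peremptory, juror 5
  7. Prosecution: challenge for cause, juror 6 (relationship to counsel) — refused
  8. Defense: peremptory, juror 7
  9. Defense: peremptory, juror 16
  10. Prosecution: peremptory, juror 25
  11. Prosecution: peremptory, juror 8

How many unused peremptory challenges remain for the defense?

Defense allotment: 5 base + 3 multi-party = 8.
Defense peremptories used: #24, #22, #3, #5, #7, #16 — 6 (the for-cause on #14 doesn't count).
Remaining: 8 − 6 = 2.

2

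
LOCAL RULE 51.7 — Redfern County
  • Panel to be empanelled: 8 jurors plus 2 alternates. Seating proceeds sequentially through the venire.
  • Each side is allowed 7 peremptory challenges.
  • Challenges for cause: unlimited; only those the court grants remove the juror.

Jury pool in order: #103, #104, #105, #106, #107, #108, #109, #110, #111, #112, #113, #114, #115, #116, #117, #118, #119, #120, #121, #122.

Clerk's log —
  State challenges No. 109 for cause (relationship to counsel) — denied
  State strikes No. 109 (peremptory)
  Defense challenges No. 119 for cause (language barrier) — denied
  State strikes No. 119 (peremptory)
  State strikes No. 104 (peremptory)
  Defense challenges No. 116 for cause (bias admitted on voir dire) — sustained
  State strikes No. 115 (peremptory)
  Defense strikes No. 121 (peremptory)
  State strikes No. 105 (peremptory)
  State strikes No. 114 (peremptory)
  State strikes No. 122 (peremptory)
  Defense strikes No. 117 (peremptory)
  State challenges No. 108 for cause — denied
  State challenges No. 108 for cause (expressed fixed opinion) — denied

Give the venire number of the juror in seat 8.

113

Removed: #104, #105, #109, #114, #115, #116, #117, #119, #121, #122. (#108 stays — for-cause denied.)
Seating in order: seats 1–8 → #103, #106, #107, #108, #110, #111, #112, #113; alternates → #118, #120.
So seat 8 is #113.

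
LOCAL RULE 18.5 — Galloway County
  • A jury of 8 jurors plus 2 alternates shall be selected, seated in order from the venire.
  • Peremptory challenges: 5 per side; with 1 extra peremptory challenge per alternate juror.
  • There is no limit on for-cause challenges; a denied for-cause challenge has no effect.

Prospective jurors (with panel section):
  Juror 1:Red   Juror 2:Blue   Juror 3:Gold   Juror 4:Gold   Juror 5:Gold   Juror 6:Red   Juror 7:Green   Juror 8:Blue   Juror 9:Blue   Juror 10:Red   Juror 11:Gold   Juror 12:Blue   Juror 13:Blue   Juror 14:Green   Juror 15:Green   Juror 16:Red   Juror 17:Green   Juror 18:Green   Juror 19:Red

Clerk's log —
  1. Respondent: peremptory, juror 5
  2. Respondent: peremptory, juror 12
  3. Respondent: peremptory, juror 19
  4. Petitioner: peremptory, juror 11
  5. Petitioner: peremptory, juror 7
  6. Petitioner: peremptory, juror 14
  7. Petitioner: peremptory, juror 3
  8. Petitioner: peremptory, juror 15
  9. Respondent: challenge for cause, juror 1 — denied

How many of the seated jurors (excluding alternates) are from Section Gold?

1

Removed: #3, #5, #7, #11, #12, #14, #15, #19.
Seated jurors 1–8: #1, #2, #4, #6, #8, #9, #10, #13 (alternates #16, #17 not counted).
Of those, in Section Gold: #4 → 1.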